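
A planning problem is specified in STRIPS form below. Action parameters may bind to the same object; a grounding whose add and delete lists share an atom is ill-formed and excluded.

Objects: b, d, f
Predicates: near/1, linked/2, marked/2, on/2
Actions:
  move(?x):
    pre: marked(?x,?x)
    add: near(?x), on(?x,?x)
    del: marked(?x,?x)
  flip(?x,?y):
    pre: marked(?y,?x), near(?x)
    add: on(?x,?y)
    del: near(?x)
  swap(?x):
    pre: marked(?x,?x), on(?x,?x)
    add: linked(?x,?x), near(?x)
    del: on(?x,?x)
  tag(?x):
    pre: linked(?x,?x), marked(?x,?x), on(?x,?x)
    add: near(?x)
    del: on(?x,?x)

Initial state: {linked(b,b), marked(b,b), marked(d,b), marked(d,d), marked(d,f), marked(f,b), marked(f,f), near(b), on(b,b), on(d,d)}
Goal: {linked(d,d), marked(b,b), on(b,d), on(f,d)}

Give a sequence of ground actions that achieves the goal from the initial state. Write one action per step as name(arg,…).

1. move(f)  →  {linked(b,b), marked(b,b), marked(d,b), marked(d,d), marked(d,f), marked(f,b), near(b), near(f), on(b,b), on(d,d), on(f,f)}
2. flip(b,d)  →  {linked(b,b), marked(b,b), marked(d,b), marked(d,d), marked(d,f), marked(f,b), near(f), on(b,b), on(b,d), on(d,d), on(f,f)}
3. flip(f,d)  →  {linked(b,b), marked(b,b), marked(d,b), marked(d,d), marked(d,f), marked(f,b), on(b,b), on(b,d), on(d,d), on(f,d), on(f,f)}
4. swap(d)  →  {linked(b,b), linked(d,d), marked(b,b), marked(d,b), marked(d,d), marked(d,f), marked(f,b), near(d), on(b,b), on(b,d), on(f,d), on(f,f)}

move(f); flip(b,d); flip(f,d); swap(d)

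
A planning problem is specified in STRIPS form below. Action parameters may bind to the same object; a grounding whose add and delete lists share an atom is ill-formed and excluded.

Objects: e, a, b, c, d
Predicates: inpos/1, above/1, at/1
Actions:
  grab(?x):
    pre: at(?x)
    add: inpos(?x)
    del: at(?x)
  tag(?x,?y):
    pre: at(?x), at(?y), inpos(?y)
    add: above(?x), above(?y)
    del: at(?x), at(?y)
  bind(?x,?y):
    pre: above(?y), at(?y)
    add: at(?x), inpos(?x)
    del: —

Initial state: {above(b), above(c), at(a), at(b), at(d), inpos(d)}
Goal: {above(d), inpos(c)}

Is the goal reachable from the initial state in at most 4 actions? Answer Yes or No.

1. tag(a,d)  →  {above(a), above(b), above(c), above(d), at(b), inpos(d)}
2. bind(c,b)  →  {above(a), above(b), above(c), above(d), at(b), at(c), inpos(c), inpos(d)}
optimal plan length = 2; 2 ≤ 4

Yes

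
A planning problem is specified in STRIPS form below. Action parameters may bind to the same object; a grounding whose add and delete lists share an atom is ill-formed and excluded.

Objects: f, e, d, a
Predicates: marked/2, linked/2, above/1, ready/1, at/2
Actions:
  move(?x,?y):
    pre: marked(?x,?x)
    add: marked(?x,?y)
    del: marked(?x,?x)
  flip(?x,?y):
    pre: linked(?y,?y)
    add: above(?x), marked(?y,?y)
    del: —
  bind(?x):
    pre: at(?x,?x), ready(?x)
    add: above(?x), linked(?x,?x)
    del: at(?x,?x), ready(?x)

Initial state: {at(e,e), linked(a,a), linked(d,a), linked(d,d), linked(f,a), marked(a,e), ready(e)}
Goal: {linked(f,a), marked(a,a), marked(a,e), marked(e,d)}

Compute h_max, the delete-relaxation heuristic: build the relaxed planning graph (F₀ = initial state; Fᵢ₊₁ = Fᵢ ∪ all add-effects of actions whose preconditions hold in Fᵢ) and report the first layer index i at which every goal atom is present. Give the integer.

F0 = init (7 atoms)
F1 = F0 ∪ {above(a), above(d), above(e), above(f), linked(e,e), marked(a,a), marked(d,d)}  (14 atoms)
F2 = F1 ∪ {marked(a,d), marked(a,f), marked(d,a), marked(d,e), marked(d,f), marked(e,e)}  (20 atoms)
F3 = F2 ∪ {marked(e,a), marked(e,d), marked(e,f)}  (23 atoms)
goal ⊆ F3  ⇒  h_max = 3

3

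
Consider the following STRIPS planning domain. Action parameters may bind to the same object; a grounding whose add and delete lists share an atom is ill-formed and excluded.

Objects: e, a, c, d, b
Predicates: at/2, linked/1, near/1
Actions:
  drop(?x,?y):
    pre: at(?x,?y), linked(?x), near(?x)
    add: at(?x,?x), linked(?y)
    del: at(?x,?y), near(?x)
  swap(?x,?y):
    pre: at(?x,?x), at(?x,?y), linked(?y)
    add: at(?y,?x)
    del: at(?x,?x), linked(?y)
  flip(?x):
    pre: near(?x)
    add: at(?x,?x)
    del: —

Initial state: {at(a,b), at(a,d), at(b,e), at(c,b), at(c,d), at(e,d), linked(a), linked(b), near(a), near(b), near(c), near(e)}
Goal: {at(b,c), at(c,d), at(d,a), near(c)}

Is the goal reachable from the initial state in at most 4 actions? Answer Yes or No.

1. drop(a,b)  →  {at(a,a), at(a,d), at(b,e), at(c,b), at(c,d), at(e,d), linked(a), linked(b), near(b), near(c), near(e)}
2. drop(b,e)  →  {at(a,a), at(a,d), at(b,b), at(c,b), at(c,d), at(e,d), linked(a), linked(b), linked(e), near(c), near(e)}
3. drop(e,d)  →  {at(a,a), at(a,d), at(b,b), at(c,b), at(c,d), at(e,e), linked(a), linked(b), linked(d), linked(e), near(c)}
4. swap(a,d)  →  {at(a,d), at(b,b), at(c,b), at(c,d), at(d,a), at(e,e), linked(a), linked(b), linked(e), near(c)}
5. flip(c)  →  {at(a,d), at(b,b), at(c,b), at(c,c), at(c,d), at(d,a), at(e,e), linked(a), linked(b), linked(e), near(c)}
6. swap(c,b)  →  {at(a,d), at(b,b), at(b,c), at(c,b), at(c,d), at(d,a), at(e,e), linked(a), linked(e), near(c)}
optimal plan length = 6; 6 > 4

No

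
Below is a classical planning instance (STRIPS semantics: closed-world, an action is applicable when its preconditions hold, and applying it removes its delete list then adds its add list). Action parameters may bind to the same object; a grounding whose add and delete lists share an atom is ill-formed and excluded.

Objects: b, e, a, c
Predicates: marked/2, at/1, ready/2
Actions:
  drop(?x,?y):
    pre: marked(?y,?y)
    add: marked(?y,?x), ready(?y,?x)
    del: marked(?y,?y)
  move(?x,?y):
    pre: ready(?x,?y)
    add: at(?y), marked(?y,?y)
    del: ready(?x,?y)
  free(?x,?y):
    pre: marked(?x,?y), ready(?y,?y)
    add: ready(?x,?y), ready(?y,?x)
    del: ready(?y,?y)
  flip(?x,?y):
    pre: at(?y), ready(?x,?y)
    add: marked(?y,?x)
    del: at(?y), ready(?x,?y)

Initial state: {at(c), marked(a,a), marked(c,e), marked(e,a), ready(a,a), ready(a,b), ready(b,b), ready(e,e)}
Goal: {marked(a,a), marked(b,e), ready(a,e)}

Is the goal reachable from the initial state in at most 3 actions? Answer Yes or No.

1. move(b,b)  →  {at(b), at(c), marked(a,a), marked(b,b), marked(c,e), marked(e,a), ready(a,a), ready(a,b), ready(e,e)}
2. drop(e,b)  →  {at(b), at(c), marked(a,a), marked(b,e), marked(c,e), marked(e,a), ready(a,a), ready(a,b), ready(b,e), ready(e,e)}
3. free(e,a)  →  {at(b), at(c), marked(a,a), marked(b,e), marked(c,e), marked(e,a), ready(a,b), ready(a,e), ready(b,e), ready(e,a), ready(e,e)}
optimal plan length = 3; 3 ≤ 3

Yes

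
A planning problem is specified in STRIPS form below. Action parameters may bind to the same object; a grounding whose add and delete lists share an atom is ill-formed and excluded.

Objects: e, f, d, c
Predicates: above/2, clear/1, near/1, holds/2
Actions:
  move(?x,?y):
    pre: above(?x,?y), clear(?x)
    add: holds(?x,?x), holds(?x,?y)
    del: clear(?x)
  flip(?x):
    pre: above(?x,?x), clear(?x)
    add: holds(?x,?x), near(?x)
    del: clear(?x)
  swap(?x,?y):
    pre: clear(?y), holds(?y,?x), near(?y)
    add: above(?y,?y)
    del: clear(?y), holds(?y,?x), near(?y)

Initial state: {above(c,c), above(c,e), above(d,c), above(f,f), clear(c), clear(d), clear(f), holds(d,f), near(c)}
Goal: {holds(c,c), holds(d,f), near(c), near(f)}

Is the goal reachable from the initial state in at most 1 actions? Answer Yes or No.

No

1. move(c,e)  →  {above(c,c), above(c,e), above(d,c), above(f,f), clear(d), clear(f), holds(c,c), holds(c,e), holds(d,f), near(c)}
2. flip(f)  →  {above(c,c), above(c,e), above(d,c), above(f,f), clear(d), holds(c,c), holds(c,e), holds(d,f), holds(f,f), near(c), near(f)}
optimal plan length = 2; 2 > 1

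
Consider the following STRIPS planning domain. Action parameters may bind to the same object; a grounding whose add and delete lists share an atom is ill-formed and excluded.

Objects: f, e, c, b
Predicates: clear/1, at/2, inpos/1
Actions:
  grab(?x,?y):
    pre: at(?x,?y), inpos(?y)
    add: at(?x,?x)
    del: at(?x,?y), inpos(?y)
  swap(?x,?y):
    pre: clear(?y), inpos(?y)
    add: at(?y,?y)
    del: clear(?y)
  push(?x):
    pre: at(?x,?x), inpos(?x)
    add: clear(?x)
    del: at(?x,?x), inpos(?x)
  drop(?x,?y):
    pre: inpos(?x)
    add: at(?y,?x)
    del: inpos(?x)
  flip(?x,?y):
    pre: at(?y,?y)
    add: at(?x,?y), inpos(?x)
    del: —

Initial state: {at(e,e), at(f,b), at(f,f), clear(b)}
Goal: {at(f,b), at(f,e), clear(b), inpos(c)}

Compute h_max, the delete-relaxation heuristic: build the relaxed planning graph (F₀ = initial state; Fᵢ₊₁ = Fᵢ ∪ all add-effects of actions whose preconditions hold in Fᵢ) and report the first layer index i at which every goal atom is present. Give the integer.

F0 = init (4 atoms)
F1 = F0 ∪ {at(b,e), at(b,f), at(c,e), at(c,f), at(e,f), at(f,e), inpos(b), inpos(c), inpos(e), inpos(f)}  (14 atoms)
goal ⊆ F1  ⇒  h_max = 1

1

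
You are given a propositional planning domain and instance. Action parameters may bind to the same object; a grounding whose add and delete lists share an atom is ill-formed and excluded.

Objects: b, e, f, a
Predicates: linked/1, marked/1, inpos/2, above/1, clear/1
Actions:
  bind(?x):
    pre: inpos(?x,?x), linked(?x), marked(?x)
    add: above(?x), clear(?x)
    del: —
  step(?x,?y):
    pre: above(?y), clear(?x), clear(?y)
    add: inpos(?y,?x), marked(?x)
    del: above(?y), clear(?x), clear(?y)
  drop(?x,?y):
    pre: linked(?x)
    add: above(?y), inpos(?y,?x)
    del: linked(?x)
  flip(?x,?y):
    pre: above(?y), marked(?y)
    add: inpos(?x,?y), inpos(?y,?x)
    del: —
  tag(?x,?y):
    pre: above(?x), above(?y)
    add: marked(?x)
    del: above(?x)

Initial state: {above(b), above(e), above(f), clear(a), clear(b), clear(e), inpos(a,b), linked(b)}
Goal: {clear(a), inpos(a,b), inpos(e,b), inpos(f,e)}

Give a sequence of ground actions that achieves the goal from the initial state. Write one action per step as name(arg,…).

step(e,b); drop(b,e); flip(f,e)

1. step(e,b)  →  {above(e), above(f), clear(a), inpos(a,b), inpos(b,e), linked(b), marked(e)}
2. drop(b,e)  →  {above(e), above(f), clear(a), inpos(a,b), inpos(b,e), inpos(e,b), marked(e)}
3. flip(f,e)  →  {above(e), above(f), clear(a), inpos(a,b), inpos(b,e), inpos(e,b), inpos(e,f), inpos(f,e), marked(e)}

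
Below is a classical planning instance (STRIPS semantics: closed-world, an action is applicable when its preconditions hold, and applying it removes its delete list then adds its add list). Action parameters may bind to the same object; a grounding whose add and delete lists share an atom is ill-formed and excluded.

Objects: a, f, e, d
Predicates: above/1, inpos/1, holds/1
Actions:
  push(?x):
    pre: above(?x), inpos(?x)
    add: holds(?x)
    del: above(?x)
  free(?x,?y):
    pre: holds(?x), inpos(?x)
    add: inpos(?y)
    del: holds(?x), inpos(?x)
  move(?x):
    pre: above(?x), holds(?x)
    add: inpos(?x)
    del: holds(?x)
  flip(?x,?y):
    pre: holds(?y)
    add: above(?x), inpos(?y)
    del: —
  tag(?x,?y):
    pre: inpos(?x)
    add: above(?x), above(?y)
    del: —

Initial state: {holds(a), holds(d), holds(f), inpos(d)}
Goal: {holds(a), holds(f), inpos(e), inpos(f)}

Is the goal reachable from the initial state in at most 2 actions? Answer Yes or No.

Yes

1. free(d,e)  →  {holds(a), holds(f), inpos(e)}
2. flip(a,f)  →  {above(a), holds(a), holds(f), inpos(e), inpos(f)}
optimal plan length = 2; 2 ≤ 2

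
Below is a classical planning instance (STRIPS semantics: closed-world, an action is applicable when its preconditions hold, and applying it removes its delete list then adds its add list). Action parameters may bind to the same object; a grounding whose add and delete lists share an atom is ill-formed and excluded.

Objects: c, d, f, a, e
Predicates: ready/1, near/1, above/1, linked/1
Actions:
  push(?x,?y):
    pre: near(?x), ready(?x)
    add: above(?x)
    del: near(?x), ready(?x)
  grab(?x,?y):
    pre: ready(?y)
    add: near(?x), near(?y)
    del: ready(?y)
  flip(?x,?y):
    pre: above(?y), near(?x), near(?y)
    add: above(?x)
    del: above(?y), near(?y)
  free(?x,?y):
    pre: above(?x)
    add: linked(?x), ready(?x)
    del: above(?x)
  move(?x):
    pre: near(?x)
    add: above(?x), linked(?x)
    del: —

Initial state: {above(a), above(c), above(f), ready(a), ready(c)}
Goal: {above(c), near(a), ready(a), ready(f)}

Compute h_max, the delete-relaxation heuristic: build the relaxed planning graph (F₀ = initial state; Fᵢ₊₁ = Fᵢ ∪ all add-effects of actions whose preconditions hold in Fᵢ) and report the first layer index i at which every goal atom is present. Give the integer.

F0 = init (5 atoms)
F1 = F0 ∪ {linked(a), linked(c), linked(f), near(a), near(c), near(d), near(e), near(f), ready(f)}  (14 atoms)
goal ⊆ F1  ⇒  h_max = 1

1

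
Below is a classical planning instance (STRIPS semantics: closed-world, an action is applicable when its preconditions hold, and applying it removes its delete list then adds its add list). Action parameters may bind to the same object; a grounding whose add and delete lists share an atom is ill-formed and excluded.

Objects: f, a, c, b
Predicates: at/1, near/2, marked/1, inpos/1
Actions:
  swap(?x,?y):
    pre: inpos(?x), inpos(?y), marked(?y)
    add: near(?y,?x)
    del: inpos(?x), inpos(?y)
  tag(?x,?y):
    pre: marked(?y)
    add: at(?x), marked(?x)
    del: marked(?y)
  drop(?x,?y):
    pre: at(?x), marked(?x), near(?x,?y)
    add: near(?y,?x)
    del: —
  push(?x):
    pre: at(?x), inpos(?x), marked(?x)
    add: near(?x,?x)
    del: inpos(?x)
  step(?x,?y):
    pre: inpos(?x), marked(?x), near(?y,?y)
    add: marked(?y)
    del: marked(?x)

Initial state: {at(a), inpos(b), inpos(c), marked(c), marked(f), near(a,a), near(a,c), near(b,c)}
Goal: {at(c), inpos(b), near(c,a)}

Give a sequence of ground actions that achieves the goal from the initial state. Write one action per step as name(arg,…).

1. tag(a,f)  →  {at(a), inpos(b), inpos(c), marked(a), marked(c), near(a,a), near(a,c), near(b,c)}
2. drop(a,c)  →  {at(a), inpos(b), inpos(c), marked(a), marked(c), near(a,a), near(a,c), near(b,c), near(c,a)}
3. tag(c,a)  →  {at(a), at(c), inpos(b), inpos(c), marked(c), near(a,a), near(a,c), near(b,c), near(c,a)}

tag(a,f); drop(a,c); tag(c,a)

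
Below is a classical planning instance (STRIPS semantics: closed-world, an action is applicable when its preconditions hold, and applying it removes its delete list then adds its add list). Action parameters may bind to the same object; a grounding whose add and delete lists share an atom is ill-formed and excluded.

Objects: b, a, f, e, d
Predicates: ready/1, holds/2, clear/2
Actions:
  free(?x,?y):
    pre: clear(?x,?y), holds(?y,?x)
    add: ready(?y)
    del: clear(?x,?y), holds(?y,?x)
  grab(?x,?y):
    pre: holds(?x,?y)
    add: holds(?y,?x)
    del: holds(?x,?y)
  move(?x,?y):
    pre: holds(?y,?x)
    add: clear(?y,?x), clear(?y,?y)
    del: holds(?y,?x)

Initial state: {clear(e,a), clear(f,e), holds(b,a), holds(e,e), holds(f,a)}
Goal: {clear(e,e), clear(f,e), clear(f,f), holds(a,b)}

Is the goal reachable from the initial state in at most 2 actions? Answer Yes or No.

No

1. grab(b,a)  →  {clear(e,a), clear(f,e), holds(a,b), holds(e,e), holds(f,a)}
2. move(a,f)  →  {clear(e,a), clear(f,a), clear(f,e), clear(f,f), holds(a,b), holds(e,e)}
3. move(e,e)  →  {clear(e,a), clear(e,e), clear(f,a), clear(f,e), clear(f,f), holds(a,b)}
optimal plan length = 3; 3 > 2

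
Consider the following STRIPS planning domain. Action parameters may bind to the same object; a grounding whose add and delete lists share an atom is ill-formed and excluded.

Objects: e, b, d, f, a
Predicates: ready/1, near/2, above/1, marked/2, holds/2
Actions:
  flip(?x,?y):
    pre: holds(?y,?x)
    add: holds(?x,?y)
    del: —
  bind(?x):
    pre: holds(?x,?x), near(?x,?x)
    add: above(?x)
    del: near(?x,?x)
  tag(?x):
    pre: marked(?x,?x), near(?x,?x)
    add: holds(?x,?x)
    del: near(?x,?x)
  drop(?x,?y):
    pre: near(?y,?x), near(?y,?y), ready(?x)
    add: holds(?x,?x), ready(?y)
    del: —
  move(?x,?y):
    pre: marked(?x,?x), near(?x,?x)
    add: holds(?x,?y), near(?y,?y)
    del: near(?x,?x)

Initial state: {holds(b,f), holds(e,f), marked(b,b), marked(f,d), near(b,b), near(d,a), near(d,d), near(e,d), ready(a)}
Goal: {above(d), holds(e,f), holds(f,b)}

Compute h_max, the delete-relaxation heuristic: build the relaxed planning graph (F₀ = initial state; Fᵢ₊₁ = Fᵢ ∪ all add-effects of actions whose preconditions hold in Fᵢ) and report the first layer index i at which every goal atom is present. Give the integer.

F0 = init (9 atoms)
F1 = F0 ∪ {holds(a,a), holds(b,a), holds(b,b), holds(b,d), holds(b,e), holds(f,b), holds(f,e), near(a,a), near(e,e), near(f,f), ready(d)}  (20 atoms)
F2 = F1 ∪ {above(a), above(b), holds(a,b), holds(d,b), holds(d,d), holds(e,b), ready(e)}  (27 atoms)
F3 = F2 ∪ {above(d), holds(e,e)}  (29 atoms)
goal ⊆ F3  ⇒  h_max = 3

3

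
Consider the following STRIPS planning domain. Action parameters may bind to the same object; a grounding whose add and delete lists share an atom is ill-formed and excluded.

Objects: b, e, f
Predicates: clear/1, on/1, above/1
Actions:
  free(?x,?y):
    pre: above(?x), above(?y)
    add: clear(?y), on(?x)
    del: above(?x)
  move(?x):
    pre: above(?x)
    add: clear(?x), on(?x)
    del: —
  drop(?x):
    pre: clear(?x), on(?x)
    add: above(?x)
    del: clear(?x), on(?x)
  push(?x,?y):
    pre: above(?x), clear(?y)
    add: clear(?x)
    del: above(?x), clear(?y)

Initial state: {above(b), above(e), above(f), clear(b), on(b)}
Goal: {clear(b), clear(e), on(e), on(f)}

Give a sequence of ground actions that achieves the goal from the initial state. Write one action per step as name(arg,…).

free(e,e); free(f,b)

1. free(e,e)  →  {above(b), above(f), clear(b), clear(e), on(b), on(e)}
2. free(f,b)  →  {above(b), clear(b), clear(e), on(b), on(e), on(f)}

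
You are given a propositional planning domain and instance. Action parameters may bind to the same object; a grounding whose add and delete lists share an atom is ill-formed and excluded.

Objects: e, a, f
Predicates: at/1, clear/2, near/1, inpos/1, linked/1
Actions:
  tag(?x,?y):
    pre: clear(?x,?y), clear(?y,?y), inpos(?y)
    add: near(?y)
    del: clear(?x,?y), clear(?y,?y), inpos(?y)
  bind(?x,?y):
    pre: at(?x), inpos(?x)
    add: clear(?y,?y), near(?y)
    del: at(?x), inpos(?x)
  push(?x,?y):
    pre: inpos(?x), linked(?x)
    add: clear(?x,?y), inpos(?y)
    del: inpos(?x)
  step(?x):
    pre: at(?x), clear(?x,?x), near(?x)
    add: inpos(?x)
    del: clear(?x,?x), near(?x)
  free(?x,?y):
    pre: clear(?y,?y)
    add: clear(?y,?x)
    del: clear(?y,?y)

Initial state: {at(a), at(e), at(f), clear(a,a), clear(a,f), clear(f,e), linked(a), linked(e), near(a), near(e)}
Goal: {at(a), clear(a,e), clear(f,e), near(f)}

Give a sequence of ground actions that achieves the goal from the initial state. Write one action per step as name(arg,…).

step(a); push(a,e); bind(e,f)

1. step(a)  →  {at(a), at(e), at(f), clear(a,f), clear(f,e), inpos(a), linked(a), linked(e), near(e)}
2. push(a,e)  →  {at(a), at(e), at(f), clear(a,e), clear(a,f), clear(f,e), inpos(e), linked(a), linked(e), near(e)}
3. bind(e,f)  →  {at(a), at(f), clear(a,e), clear(a,f), clear(f,e), clear(f,f), linked(a), linked(e), near(e), near(f)}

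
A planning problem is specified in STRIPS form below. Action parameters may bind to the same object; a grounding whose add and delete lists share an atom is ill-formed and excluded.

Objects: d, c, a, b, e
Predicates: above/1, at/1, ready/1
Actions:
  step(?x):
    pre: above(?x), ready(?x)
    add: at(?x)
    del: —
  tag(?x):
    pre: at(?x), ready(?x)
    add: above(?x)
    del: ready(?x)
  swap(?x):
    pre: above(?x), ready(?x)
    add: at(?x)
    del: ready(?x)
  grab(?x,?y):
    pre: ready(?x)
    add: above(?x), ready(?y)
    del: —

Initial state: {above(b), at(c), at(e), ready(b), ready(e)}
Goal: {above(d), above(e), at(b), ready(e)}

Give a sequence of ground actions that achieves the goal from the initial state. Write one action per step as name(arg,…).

1. step(b)  →  {above(b), at(b), at(c), at(e), ready(b), ready(e)}
2. grab(e,d)  →  {above(b), above(e), at(b), at(c), at(e), ready(b), ready(d), ready(e)}
3. grab(d,d)  →  {above(b), above(d), above(e), at(b), at(c), at(e), ready(b), ready(d), ready(e)}

step(b); grab(e,d); grab(d,d)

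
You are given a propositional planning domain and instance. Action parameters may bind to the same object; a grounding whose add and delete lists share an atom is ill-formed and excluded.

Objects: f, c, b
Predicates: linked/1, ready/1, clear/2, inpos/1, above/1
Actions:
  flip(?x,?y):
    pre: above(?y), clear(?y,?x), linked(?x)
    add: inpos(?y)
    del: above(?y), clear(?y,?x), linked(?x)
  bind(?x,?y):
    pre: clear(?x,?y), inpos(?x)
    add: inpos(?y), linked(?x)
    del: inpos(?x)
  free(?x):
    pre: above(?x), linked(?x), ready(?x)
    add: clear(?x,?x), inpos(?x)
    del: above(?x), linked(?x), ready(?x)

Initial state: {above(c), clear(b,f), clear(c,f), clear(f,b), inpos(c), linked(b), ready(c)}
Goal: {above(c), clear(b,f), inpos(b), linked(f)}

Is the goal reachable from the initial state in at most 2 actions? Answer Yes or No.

1. bind(c,f)  →  {above(c), clear(b,f), clear(c,f), clear(f,b), inpos(f), linked(b), linked(c), ready(c)}
2. bind(f,b)  →  {above(c), clear(b,f), clear(c,f), clear(f,b), inpos(b), linked(b), linked(c), linked(f), ready(c)}
optimal plan length = 2; 2 ≤ 2

Yes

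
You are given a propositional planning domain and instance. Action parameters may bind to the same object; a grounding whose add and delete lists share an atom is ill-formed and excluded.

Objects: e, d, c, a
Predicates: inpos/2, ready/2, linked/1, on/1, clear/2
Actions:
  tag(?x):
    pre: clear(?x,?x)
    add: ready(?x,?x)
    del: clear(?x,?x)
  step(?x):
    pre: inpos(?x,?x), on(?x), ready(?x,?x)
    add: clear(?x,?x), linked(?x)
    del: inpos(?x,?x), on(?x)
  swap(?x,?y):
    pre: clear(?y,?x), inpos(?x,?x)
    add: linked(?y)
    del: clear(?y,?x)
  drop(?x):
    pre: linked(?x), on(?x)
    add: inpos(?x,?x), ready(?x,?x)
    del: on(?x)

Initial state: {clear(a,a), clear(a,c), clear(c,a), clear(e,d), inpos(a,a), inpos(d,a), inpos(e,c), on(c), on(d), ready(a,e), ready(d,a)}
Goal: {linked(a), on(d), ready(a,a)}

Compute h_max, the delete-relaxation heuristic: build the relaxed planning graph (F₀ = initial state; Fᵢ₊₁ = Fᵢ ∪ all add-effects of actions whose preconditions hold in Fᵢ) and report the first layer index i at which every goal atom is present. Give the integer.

1

F0 = init (11 atoms)
F1 = F0 ∪ {linked(a), linked(c), ready(a,a)}  (14 atoms)
goal ⊆ F1  ⇒  h_max = 1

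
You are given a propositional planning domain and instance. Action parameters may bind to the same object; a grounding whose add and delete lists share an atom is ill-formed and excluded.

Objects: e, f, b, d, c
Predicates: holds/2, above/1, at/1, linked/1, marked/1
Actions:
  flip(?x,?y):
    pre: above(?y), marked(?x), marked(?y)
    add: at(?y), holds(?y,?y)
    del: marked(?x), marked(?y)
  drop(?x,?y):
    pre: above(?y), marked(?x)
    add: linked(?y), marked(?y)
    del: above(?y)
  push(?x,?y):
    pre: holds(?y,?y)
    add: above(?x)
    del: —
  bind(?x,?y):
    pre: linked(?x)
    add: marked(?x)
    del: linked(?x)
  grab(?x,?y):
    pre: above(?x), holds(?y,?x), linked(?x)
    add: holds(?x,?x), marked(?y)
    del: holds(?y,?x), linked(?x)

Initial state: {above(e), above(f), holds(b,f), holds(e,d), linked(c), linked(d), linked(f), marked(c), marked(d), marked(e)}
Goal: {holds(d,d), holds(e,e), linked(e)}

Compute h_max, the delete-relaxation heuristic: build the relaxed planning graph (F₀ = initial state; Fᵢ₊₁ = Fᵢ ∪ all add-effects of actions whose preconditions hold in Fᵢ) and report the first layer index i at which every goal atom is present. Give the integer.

3

F0 = init (10 atoms)
F1 = F0 ∪ {at(e), holds(e,e), holds(f,f), linked(e), marked(b), marked(f)}  (16 atoms)
F2 = F1 ∪ {above(b), above(c), above(d), at(f)}  (20 atoms)
F3 = F2 ∪ {at(b), at(c), at(d), holds(b,b), holds(c,c), holds(d,d), linked(b)}  (27 atoms)
goal ⊆ F3  ⇒  h_max = 3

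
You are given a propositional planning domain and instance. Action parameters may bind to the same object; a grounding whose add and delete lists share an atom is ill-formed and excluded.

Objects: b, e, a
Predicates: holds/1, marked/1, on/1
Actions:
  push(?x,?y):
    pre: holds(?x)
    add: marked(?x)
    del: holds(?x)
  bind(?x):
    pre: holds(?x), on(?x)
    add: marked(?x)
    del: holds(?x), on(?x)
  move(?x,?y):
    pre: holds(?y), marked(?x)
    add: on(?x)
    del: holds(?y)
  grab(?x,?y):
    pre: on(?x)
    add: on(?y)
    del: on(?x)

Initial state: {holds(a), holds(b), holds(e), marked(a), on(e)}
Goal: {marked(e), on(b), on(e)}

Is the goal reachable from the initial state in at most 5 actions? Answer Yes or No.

1. push(b,b)  →  {holds(a), holds(e), marked(a), marked(b), on(e)}
2. push(e,b)  →  {holds(a), marked(a), marked(b), marked(e), on(e)}
3. move(b,a)  →  {marked(a), marked(b), marked(e), on(b), on(e)}
optimal plan length = 3; 3 ≤ 5

Yes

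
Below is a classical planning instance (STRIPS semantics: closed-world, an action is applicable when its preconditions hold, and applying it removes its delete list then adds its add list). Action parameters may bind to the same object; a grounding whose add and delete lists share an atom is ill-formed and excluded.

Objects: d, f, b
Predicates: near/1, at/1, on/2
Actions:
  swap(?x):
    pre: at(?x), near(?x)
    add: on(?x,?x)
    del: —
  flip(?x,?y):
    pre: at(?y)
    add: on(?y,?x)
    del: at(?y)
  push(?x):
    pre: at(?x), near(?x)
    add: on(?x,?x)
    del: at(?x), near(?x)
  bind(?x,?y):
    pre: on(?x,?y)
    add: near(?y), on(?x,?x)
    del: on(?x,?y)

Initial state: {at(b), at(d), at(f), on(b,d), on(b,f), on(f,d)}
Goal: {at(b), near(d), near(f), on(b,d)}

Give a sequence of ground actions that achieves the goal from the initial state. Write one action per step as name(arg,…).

bind(f,d); bind(b,f)

1. bind(f,d)  →  {at(b), at(d), at(f), near(d), on(b,d), on(b,f), on(f,f)}
2. bind(b,f)  →  {at(b), at(d), at(f), near(d), near(f), on(b,b), on(b,d), on(f,f)}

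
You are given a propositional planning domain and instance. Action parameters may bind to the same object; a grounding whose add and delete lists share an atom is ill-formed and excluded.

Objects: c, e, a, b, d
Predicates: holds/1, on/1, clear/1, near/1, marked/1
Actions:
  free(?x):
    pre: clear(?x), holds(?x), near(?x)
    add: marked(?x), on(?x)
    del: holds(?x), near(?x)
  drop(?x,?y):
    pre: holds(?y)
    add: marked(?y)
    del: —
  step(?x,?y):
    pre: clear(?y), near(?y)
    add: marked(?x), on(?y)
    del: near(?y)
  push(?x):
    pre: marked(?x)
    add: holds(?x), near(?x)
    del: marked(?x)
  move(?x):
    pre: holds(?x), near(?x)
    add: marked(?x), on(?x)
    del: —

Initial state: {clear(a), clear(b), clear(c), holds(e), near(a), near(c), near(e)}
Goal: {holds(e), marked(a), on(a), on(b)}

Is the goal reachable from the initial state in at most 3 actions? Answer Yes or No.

1. step(b,a)  →  {clear(a), clear(b), clear(c), holds(e), marked(b), near(c), near(e), on(a)}
2. push(b)  →  {clear(a), clear(b), clear(c), holds(b), holds(e), near(b), near(c), near(e), on(a)}
3. step(a,b)  →  {clear(a), clear(b), clear(c), holds(b), holds(e), marked(a), near(c), near(e), on(a), on(b)}
optimal plan length = 3; 3 ≤ 3

Yes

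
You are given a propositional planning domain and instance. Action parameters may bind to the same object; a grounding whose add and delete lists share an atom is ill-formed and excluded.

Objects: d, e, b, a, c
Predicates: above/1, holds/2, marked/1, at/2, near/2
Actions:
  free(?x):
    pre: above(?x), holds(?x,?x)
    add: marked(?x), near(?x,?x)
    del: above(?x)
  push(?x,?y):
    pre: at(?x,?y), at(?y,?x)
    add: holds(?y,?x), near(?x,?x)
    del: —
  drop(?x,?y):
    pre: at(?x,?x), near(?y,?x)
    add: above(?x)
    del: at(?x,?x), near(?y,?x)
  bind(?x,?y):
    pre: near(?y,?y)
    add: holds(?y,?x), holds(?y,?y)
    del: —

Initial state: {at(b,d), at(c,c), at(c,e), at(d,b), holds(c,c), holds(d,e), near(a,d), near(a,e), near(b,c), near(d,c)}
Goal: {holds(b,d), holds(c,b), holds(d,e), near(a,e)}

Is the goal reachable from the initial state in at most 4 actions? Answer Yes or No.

Yes

1. push(d,b)  →  {at(b,d), at(c,c), at(c,e), at(d,b), holds(b,d), holds(c,c), holds(d,e), near(a,d), near(a,e), near(b,c), near(d,c), near(d,d)}
2. push(c,c)  →  {at(b,d), at(c,c), at(c,e), at(d,b), holds(b,d), holds(c,c), holds(d,e), near(a,d), near(a,e), near(b,c), near(c,c), near(d,c), near(d,d)}
3. bind(b,c)  →  {at(b,d), at(c,c), at(c,e), at(d,b), holds(b,d), holds(c,b), holds(c,c), holds(d,e), near(a,d), near(a,e), near(b,c), near(c,c), near(d,c), near(d,d)}
optimal plan length = 3; 3 ≤ 4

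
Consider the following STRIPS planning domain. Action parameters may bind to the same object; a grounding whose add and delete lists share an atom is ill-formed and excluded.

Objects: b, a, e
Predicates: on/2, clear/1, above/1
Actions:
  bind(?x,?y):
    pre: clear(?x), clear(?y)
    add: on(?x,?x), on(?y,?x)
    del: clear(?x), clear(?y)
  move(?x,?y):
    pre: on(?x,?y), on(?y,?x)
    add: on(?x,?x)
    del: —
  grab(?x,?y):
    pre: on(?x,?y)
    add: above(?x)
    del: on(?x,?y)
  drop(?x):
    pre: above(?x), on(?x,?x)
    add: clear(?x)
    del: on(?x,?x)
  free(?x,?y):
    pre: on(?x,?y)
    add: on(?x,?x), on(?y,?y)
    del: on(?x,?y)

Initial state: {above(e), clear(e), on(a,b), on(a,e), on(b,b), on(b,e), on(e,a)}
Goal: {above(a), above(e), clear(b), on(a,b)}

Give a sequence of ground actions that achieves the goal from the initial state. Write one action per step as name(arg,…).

grab(b,e); grab(a,e); drop(b)

1. grab(b,e)  →  {above(b), above(e), clear(e), on(a,b), on(a,e), on(b,b), on(e,a)}
2. grab(a,e)  →  {above(a), above(b), above(e), clear(e), on(a,b), on(b,b), on(e,a)}
3. drop(b)  →  {above(a), above(b), above(e), clear(b), clear(e), on(a,b), on(e,a)}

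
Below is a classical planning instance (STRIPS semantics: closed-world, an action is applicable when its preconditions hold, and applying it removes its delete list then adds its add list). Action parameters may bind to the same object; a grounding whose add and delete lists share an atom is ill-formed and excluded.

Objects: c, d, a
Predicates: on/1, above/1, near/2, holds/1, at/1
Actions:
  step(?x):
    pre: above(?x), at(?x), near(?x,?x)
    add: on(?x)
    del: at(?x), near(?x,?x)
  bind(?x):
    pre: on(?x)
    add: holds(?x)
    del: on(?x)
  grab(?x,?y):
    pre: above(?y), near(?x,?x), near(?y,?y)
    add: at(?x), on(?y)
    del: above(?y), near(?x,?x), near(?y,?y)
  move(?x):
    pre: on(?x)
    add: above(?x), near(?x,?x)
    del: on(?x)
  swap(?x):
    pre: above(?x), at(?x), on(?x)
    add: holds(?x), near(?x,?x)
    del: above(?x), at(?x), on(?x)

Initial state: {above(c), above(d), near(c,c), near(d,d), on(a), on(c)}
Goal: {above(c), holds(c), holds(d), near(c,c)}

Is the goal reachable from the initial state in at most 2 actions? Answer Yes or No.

No

1. bind(c)  →  {above(c), above(d), holds(c), near(c,c), near(d,d), on(a)}
2. grab(d,d)  →  {above(c), at(d), holds(c), near(c,c), on(a), on(d)}
3. bind(d)  →  {above(c), at(d), holds(c), holds(d), near(c,c), on(a)}
optimal plan length = 3; 3 > 2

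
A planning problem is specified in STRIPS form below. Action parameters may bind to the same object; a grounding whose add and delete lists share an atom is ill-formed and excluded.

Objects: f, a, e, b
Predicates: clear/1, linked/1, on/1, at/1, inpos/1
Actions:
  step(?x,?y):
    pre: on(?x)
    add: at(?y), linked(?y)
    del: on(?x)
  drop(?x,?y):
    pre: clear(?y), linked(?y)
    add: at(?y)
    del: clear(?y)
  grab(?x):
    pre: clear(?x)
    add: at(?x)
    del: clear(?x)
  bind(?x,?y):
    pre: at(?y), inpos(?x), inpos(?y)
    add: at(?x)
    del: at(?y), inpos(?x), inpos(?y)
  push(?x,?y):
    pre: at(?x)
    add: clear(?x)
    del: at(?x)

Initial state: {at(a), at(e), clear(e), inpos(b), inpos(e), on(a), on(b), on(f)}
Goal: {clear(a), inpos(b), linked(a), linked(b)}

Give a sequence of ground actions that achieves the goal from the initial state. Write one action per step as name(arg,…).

1. step(f,a)  →  {at(a), at(e), clear(e), inpos(b), inpos(e), linked(a), on(a), on(b)}
2. step(a,b)  →  {at(a), at(b), at(e), clear(e), inpos(b), inpos(e), linked(a), linked(b), on(b)}
3. push(a,f)  →  {at(b), at(e), clear(a), clear(e), inpos(b), inpos(e), linked(a), linked(b), on(b)}

step(f,a); step(a,b); push(a,f)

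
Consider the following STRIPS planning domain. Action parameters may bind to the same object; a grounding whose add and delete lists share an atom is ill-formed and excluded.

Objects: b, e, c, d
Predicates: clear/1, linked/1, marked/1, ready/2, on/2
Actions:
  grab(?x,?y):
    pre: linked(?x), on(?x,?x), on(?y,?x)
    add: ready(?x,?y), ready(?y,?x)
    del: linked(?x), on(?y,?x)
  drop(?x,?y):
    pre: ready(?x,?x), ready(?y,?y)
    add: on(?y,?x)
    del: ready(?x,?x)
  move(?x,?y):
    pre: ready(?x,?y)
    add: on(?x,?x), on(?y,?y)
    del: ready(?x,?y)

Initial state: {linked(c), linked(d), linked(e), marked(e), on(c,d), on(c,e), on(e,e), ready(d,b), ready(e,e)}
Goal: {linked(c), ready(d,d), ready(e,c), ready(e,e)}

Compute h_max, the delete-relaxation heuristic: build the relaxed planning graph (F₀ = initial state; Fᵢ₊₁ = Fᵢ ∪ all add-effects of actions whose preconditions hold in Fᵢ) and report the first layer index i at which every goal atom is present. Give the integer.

2

F0 = init (9 atoms)
F1 = F0 ∪ {on(b,b), on(d,d), ready(c,e), ready(e,c)}  (13 atoms)
F2 = F1 ∪ {on(c,c), ready(c,d), ready(d,c), ready(d,d)}  (17 atoms)
goal ⊆ F2  ⇒  h_max = 2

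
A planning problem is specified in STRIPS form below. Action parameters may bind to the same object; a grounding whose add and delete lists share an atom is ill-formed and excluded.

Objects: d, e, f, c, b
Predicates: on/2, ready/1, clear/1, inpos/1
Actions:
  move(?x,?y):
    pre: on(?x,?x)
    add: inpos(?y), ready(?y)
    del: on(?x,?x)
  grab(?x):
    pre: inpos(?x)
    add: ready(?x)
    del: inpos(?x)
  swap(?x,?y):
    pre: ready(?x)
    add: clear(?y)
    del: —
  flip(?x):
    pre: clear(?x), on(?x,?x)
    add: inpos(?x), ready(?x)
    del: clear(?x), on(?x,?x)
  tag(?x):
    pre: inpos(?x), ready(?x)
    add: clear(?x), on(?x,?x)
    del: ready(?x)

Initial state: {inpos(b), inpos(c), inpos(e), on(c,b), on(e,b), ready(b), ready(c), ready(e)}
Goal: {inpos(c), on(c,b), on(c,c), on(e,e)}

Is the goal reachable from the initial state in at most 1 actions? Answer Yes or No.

1. tag(e)  →  {clear(e), inpos(b), inpos(c), inpos(e), on(c,b), on(e,b), on(e,e), ready(b), ready(c)}
2. tag(c)  →  {clear(c), clear(e), inpos(b), inpos(c), inpos(e), on(c,b), on(c,c), on(e,b), on(e,e), ready(b)}
optimal plan length = 2; 2 > 1

No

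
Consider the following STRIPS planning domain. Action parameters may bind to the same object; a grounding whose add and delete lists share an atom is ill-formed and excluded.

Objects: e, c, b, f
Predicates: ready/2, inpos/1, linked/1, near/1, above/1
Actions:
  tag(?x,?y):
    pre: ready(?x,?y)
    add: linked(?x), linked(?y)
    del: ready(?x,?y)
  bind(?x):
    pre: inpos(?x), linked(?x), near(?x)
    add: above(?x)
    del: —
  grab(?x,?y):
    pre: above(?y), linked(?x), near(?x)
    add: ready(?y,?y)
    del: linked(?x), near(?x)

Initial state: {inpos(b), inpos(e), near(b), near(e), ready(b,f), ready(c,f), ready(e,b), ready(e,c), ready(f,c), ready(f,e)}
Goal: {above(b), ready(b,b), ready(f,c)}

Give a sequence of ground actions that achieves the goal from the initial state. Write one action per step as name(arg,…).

tag(e,b); bind(b); grab(e,b)

1. tag(e,b)  →  {inpos(b), inpos(e), linked(b), linked(e), near(b), near(e), ready(b,f), ready(c,f), ready(e,c), ready(f,c), ready(f,e)}
2. bind(b)  →  {above(b), inpos(b), inpos(e), linked(b), linked(e), near(b), near(e), ready(b,f), ready(c,f), ready(e,c), ready(f,c), ready(f,e)}
3. grab(e,b)  →  {above(b), inpos(b), inpos(e), linked(b), near(b), ready(b,b), ready(b,f), ready(c,f), ready(e,c), ready(f,c), ready(f,e)}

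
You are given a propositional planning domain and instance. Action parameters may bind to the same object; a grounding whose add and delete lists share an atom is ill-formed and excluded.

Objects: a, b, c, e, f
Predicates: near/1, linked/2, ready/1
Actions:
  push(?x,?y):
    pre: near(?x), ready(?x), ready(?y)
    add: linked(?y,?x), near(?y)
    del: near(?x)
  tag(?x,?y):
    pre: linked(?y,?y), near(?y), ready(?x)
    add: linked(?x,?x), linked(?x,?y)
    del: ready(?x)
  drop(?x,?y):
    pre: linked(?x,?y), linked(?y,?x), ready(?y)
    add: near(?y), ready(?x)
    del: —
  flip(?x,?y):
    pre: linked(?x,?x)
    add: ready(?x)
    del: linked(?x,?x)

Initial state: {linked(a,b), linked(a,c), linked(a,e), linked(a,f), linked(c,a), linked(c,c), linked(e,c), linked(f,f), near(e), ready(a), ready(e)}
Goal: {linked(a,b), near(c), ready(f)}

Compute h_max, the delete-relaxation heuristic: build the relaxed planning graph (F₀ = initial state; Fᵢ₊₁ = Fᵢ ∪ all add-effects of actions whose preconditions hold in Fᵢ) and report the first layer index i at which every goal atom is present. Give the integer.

F0 = init (11 atoms)
F1 = F0 ∪ {near(a), ready(c), ready(f)}  (14 atoms)
F2 = F1 ∪ {linked(c,e), linked(e,a), linked(f,a), linked(f,e), near(c), near(f)}  (20 atoms)
goal ⊆ F2  ⇒  h_max = 2

2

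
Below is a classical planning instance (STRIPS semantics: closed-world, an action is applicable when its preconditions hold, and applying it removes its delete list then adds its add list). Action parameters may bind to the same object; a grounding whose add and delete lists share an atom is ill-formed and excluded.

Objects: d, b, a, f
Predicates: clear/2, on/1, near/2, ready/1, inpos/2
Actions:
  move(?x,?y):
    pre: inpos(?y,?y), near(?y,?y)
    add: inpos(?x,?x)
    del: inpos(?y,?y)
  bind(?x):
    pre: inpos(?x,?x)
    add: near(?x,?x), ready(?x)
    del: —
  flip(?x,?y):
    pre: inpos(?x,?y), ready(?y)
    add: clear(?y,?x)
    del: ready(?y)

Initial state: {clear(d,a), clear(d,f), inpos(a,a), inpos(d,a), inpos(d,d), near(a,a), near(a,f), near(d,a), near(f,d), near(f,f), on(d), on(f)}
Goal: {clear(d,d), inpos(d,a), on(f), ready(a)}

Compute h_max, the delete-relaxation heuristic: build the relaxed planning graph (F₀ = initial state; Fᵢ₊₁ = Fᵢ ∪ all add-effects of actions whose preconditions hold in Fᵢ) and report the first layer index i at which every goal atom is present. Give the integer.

2

F0 = init (12 atoms)
F1 = F0 ∪ {inpos(b,b), inpos(f,f), near(d,d), ready(a), ready(d)}  (17 atoms)
F2 = F1 ∪ {clear(a,a), clear(a,d), clear(d,d), near(b,b), ready(b), ready(f)}  (23 atoms)
goal ⊆ F2  ⇒  h_max = 2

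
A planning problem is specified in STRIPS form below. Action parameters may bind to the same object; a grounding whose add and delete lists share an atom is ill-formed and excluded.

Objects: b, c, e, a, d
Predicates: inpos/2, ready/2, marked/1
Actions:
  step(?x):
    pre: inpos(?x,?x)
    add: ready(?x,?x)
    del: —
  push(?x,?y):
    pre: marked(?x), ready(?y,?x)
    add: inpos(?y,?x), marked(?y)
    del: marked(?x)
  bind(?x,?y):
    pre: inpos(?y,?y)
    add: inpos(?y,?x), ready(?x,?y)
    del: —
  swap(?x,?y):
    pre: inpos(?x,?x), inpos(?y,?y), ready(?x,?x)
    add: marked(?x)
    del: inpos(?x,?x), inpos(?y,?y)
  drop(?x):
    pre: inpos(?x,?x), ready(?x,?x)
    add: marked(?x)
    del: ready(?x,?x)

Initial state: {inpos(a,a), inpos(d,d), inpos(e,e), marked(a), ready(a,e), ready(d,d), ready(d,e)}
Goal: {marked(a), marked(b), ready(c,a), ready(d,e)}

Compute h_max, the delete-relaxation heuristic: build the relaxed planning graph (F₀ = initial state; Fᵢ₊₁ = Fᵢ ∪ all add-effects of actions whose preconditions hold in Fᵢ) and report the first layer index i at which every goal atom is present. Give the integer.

F0 = init (7 atoms)
F1 = F0 ∪ {inpos(a,b), inpos(a,c), inpos(a,d), inpos(a,e), inpos(d,a), inpos(d,b), inpos(d,c), inpos(d,e), inpos(e,a), inpos(e,b), inpos(e,c), inpos(e,d), marked(d), ready(a,a), ready(a,d), ready(b,a), ready(b,d), ready(b,e), ready(c,a), ready(c,d), ready(c,e), ready(d,a), ready(e,a), ready(e,d), ready(e,e)}  (32 atoms)
F2 = F1 ∪ {inpos(b,a), inpos(b,d), inpos(c,a), inpos(c,d), marked(b), marked(c), marked(e)}  (39 atoms)
goal ⊆ F2  ⇒  h_max = 2

2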